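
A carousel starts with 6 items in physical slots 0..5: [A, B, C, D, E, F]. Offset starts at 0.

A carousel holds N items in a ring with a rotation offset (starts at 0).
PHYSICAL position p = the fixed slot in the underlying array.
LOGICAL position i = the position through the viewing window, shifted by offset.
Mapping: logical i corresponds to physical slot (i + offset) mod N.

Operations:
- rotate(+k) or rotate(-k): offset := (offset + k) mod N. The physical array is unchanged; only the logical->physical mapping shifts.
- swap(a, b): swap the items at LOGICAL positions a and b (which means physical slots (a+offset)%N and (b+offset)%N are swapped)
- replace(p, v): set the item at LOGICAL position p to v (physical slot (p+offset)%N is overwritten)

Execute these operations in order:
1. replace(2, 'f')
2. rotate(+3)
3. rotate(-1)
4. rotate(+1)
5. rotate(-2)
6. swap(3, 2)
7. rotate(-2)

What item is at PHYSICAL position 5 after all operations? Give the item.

Answer: F

Derivation:
After op 1 (replace(2, 'f')): offset=0, physical=[A,B,f,D,E,F], logical=[A,B,f,D,E,F]
After op 2 (rotate(+3)): offset=3, physical=[A,B,f,D,E,F], logical=[D,E,F,A,B,f]
After op 3 (rotate(-1)): offset=2, physical=[A,B,f,D,E,F], logical=[f,D,E,F,A,B]
After op 4 (rotate(+1)): offset=3, physical=[A,B,f,D,E,F], logical=[D,E,F,A,B,f]
After op 5 (rotate(-2)): offset=1, physical=[A,B,f,D,E,F], logical=[B,f,D,E,F,A]
After op 6 (swap(3, 2)): offset=1, physical=[A,B,f,E,D,F], logical=[B,f,E,D,F,A]
After op 7 (rotate(-2)): offset=5, physical=[A,B,f,E,D,F], logical=[F,A,B,f,E,D]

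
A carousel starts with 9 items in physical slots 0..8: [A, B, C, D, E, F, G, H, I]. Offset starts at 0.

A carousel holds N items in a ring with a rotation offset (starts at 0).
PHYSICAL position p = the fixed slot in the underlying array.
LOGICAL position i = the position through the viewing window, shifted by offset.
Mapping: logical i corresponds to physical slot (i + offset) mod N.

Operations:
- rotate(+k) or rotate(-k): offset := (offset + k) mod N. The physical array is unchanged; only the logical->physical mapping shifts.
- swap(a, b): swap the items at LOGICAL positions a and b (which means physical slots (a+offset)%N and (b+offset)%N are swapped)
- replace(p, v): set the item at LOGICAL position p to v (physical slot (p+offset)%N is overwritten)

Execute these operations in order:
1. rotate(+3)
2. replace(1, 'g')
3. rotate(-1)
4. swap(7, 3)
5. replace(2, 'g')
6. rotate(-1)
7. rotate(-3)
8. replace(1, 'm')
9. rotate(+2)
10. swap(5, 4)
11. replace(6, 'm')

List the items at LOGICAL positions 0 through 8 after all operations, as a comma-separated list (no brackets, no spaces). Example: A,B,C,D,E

After op 1 (rotate(+3)): offset=3, physical=[A,B,C,D,E,F,G,H,I], logical=[D,E,F,G,H,I,A,B,C]
After op 2 (replace(1, 'g')): offset=3, physical=[A,B,C,D,g,F,G,H,I], logical=[D,g,F,G,H,I,A,B,C]
After op 3 (rotate(-1)): offset=2, physical=[A,B,C,D,g,F,G,H,I], logical=[C,D,g,F,G,H,I,A,B]
After op 4 (swap(7, 3)): offset=2, physical=[F,B,C,D,g,A,G,H,I], logical=[C,D,g,A,G,H,I,F,B]
After op 5 (replace(2, 'g')): offset=2, physical=[F,B,C,D,g,A,G,H,I], logical=[C,D,g,A,G,H,I,F,B]
After op 6 (rotate(-1)): offset=1, physical=[F,B,C,D,g,A,G,H,I], logical=[B,C,D,g,A,G,H,I,F]
After op 7 (rotate(-3)): offset=7, physical=[F,B,C,D,g,A,G,H,I], logical=[H,I,F,B,C,D,g,A,G]
After op 8 (replace(1, 'm')): offset=7, physical=[F,B,C,D,g,A,G,H,m], logical=[H,m,F,B,C,D,g,A,G]
After op 9 (rotate(+2)): offset=0, physical=[F,B,C,D,g,A,G,H,m], logical=[F,B,C,D,g,A,G,H,m]
After op 10 (swap(5, 4)): offset=0, physical=[F,B,C,D,A,g,G,H,m], logical=[F,B,C,D,A,g,G,H,m]
After op 11 (replace(6, 'm')): offset=0, physical=[F,B,C,D,A,g,m,H,m], logical=[F,B,C,D,A,g,m,H,m]

Answer: F,B,C,D,A,g,m,H,m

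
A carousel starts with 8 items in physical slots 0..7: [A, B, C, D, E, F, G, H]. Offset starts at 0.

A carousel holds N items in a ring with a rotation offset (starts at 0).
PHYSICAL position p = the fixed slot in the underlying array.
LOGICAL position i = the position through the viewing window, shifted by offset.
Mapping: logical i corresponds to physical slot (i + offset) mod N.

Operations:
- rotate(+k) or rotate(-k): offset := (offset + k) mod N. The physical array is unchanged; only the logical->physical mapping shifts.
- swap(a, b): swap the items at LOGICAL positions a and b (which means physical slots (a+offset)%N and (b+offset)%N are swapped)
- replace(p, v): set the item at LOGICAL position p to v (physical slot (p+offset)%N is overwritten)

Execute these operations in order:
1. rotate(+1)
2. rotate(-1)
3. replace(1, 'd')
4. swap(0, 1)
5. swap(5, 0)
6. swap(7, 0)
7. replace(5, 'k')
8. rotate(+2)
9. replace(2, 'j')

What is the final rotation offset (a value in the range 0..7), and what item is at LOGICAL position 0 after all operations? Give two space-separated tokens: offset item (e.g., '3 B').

Answer: 2 C

Derivation:
After op 1 (rotate(+1)): offset=1, physical=[A,B,C,D,E,F,G,H], logical=[B,C,D,E,F,G,H,A]
After op 2 (rotate(-1)): offset=0, physical=[A,B,C,D,E,F,G,H], logical=[A,B,C,D,E,F,G,H]
After op 3 (replace(1, 'd')): offset=0, physical=[A,d,C,D,E,F,G,H], logical=[A,d,C,D,E,F,G,H]
After op 4 (swap(0, 1)): offset=0, physical=[d,A,C,D,E,F,G,H], logical=[d,A,C,D,E,F,G,H]
After op 5 (swap(5, 0)): offset=0, physical=[F,A,C,D,E,d,G,H], logical=[F,A,C,D,E,d,G,H]
After op 6 (swap(7, 0)): offset=0, physical=[H,A,C,D,E,d,G,F], logical=[H,A,C,D,E,d,G,F]
After op 7 (replace(5, 'k')): offset=0, physical=[H,A,C,D,E,k,G,F], logical=[H,A,C,D,E,k,G,F]
After op 8 (rotate(+2)): offset=2, physical=[H,A,C,D,E,k,G,F], logical=[C,D,E,k,G,F,H,A]
After op 9 (replace(2, 'j')): offset=2, physical=[H,A,C,D,j,k,G,F], logical=[C,D,j,k,G,F,H,A]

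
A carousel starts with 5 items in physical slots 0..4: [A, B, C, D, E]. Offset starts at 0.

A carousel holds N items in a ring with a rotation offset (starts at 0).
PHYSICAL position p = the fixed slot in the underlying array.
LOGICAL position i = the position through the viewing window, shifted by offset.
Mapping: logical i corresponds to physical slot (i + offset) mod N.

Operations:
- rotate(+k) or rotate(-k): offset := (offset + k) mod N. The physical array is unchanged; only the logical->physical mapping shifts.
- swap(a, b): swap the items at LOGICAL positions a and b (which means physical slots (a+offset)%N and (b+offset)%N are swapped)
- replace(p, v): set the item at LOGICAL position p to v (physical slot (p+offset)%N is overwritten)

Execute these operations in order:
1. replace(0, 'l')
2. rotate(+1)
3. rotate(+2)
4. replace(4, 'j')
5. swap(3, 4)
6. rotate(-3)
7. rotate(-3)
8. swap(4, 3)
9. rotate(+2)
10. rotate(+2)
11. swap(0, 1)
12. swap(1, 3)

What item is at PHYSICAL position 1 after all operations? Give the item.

After op 1 (replace(0, 'l')): offset=0, physical=[l,B,C,D,E], logical=[l,B,C,D,E]
After op 2 (rotate(+1)): offset=1, physical=[l,B,C,D,E], logical=[B,C,D,E,l]
After op 3 (rotate(+2)): offset=3, physical=[l,B,C,D,E], logical=[D,E,l,B,C]
After op 4 (replace(4, 'j')): offset=3, physical=[l,B,j,D,E], logical=[D,E,l,B,j]
After op 5 (swap(3, 4)): offset=3, physical=[l,j,B,D,E], logical=[D,E,l,j,B]
After op 6 (rotate(-3)): offset=0, physical=[l,j,B,D,E], logical=[l,j,B,D,E]
After op 7 (rotate(-3)): offset=2, physical=[l,j,B,D,E], logical=[B,D,E,l,j]
After op 8 (swap(4, 3)): offset=2, physical=[j,l,B,D,E], logical=[B,D,E,j,l]
After op 9 (rotate(+2)): offset=4, physical=[j,l,B,D,E], logical=[E,j,l,B,D]
After op 10 (rotate(+2)): offset=1, physical=[j,l,B,D,E], logical=[l,B,D,E,j]
After op 11 (swap(0, 1)): offset=1, physical=[j,B,l,D,E], logical=[B,l,D,E,j]
After op 12 (swap(1, 3)): offset=1, physical=[j,B,E,D,l], logical=[B,E,D,l,j]

Answer: B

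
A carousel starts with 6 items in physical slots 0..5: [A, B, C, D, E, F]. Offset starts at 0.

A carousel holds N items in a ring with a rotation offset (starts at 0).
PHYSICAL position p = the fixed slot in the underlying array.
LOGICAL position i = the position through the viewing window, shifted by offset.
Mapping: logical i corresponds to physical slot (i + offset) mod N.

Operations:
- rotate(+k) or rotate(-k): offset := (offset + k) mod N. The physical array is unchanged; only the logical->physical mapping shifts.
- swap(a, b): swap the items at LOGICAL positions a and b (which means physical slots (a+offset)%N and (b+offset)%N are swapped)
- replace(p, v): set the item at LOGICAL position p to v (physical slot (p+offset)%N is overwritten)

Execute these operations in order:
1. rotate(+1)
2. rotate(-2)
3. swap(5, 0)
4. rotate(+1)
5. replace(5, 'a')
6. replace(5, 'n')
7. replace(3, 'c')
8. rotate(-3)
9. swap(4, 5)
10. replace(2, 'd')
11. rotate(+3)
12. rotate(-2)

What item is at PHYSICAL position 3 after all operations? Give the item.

Answer: c

Derivation:
After op 1 (rotate(+1)): offset=1, physical=[A,B,C,D,E,F], logical=[B,C,D,E,F,A]
After op 2 (rotate(-2)): offset=5, physical=[A,B,C,D,E,F], logical=[F,A,B,C,D,E]
After op 3 (swap(5, 0)): offset=5, physical=[A,B,C,D,F,E], logical=[E,A,B,C,D,F]
After op 4 (rotate(+1)): offset=0, physical=[A,B,C,D,F,E], logical=[A,B,C,D,F,E]
After op 5 (replace(5, 'a')): offset=0, physical=[A,B,C,D,F,a], logical=[A,B,C,D,F,a]
After op 6 (replace(5, 'n')): offset=0, physical=[A,B,C,D,F,n], logical=[A,B,C,D,F,n]
After op 7 (replace(3, 'c')): offset=0, physical=[A,B,C,c,F,n], logical=[A,B,C,c,F,n]
After op 8 (rotate(-3)): offset=3, physical=[A,B,C,c,F,n], logical=[c,F,n,A,B,C]
After op 9 (swap(4, 5)): offset=3, physical=[A,C,B,c,F,n], logical=[c,F,n,A,C,B]
After op 10 (replace(2, 'd')): offset=3, physical=[A,C,B,c,F,d], logical=[c,F,d,A,C,B]
After op 11 (rotate(+3)): offset=0, physical=[A,C,B,c,F,d], logical=[A,C,B,c,F,d]
After op 12 (rotate(-2)): offset=4, physical=[A,C,B,c,F,d], logical=[F,d,A,C,B,c]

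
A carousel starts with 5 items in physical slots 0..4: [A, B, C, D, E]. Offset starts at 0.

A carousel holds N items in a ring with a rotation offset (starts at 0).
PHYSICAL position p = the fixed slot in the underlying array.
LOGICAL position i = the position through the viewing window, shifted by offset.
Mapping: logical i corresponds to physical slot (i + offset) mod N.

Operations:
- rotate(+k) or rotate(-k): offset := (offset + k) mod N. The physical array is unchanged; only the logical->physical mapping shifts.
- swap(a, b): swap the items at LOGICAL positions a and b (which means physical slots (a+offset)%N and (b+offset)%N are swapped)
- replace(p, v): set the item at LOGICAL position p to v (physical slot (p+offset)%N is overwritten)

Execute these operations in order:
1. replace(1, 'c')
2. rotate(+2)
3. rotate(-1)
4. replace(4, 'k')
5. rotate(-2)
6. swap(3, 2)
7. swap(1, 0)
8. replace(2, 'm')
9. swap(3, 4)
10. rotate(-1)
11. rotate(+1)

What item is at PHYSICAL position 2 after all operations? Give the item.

After op 1 (replace(1, 'c')): offset=0, physical=[A,c,C,D,E], logical=[A,c,C,D,E]
After op 2 (rotate(+2)): offset=2, physical=[A,c,C,D,E], logical=[C,D,E,A,c]
After op 3 (rotate(-1)): offset=1, physical=[A,c,C,D,E], logical=[c,C,D,E,A]
After op 4 (replace(4, 'k')): offset=1, physical=[k,c,C,D,E], logical=[c,C,D,E,k]
After op 5 (rotate(-2)): offset=4, physical=[k,c,C,D,E], logical=[E,k,c,C,D]
After op 6 (swap(3, 2)): offset=4, physical=[k,C,c,D,E], logical=[E,k,C,c,D]
After op 7 (swap(1, 0)): offset=4, physical=[E,C,c,D,k], logical=[k,E,C,c,D]
After op 8 (replace(2, 'm')): offset=4, physical=[E,m,c,D,k], logical=[k,E,m,c,D]
After op 9 (swap(3, 4)): offset=4, physical=[E,m,D,c,k], logical=[k,E,m,D,c]
After op 10 (rotate(-1)): offset=3, physical=[E,m,D,c,k], logical=[c,k,E,m,D]
After op 11 (rotate(+1)): offset=4, physical=[E,m,D,c,k], logical=[k,E,m,D,c]

Answer: D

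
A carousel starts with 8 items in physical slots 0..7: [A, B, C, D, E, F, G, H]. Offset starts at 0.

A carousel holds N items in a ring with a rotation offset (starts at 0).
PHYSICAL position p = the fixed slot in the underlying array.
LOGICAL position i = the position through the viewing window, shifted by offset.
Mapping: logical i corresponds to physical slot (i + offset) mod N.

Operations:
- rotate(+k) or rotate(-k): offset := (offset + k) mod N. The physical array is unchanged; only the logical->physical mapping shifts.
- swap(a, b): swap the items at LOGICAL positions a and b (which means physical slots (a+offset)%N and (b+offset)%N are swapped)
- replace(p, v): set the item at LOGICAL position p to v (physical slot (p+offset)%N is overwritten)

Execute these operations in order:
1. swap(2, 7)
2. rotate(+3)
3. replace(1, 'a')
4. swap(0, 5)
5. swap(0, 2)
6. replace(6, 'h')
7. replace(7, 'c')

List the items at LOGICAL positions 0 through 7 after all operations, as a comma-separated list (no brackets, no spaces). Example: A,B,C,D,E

After op 1 (swap(2, 7)): offset=0, physical=[A,B,H,D,E,F,G,C], logical=[A,B,H,D,E,F,G,C]
After op 2 (rotate(+3)): offset=3, physical=[A,B,H,D,E,F,G,C], logical=[D,E,F,G,C,A,B,H]
After op 3 (replace(1, 'a')): offset=3, physical=[A,B,H,D,a,F,G,C], logical=[D,a,F,G,C,A,B,H]
After op 4 (swap(0, 5)): offset=3, physical=[D,B,H,A,a,F,G,C], logical=[A,a,F,G,C,D,B,H]
After op 5 (swap(0, 2)): offset=3, physical=[D,B,H,F,a,A,G,C], logical=[F,a,A,G,C,D,B,H]
After op 6 (replace(6, 'h')): offset=3, physical=[D,h,H,F,a,A,G,C], logical=[F,a,A,G,C,D,h,H]
After op 7 (replace(7, 'c')): offset=3, physical=[D,h,c,F,a,A,G,C], logical=[F,a,A,G,C,D,h,c]

Answer: F,a,A,G,C,D,h,c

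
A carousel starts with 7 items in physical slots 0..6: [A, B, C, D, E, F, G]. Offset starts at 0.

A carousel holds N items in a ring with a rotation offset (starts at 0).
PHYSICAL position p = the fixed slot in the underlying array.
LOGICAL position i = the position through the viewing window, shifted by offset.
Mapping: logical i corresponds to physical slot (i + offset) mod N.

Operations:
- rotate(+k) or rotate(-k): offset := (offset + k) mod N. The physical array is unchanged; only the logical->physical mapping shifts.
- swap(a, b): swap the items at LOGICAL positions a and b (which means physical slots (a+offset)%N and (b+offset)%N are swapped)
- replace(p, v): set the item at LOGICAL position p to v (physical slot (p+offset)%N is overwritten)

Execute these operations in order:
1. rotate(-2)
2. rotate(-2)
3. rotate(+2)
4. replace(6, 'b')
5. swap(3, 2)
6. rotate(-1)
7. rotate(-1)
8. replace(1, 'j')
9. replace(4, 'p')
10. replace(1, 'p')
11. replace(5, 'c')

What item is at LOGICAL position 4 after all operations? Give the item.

Answer: p

Derivation:
After op 1 (rotate(-2)): offset=5, physical=[A,B,C,D,E,F,G], logical=[F,G,A,B,C,D,E]
After op 2 (rotate(-2)): offset=3, physical=[A,B,C,D,E,F,G], logical=[D,E,F,G,A,B,C]
After op 3 (rotate(+2)): offset=5, physical=[A,B,C,D,E,F,G], logical=[F,G,A,B,C,D,E]
After op 4 (replace(6, 'b')): offset=5, physical=[A,B,C,D,b,F,G], logical=[F,G,A,B,C,D,b]
After op 5 (swap(3, 2)): offset=5, physical=[B,A,C,D,b,F,G], logical=[F,G,B,A,C,D,b]
After op 6 (rotate(-1)): offset=4, physical=[B,A,C,D,b,F,G], logical=[b,F,G,B,A,C,D]
After op 7 (rotate(-1)): offset=3, physical=[B,A,C,D,b,F,G], logical=[D,b,F,G,B,A,C]
After op 8 (replace(1, 'j')): offset=3, physical=[B,A,C,D,j,F,G], logical=[D,j,F,G,B,A,C]
After op 9 (replace(4, 'p')): offset=3, physical=[p,A,C,D,j,F,G], logical=[D,j,F,G,p,A,C]
After op 10 (replace(1, 'p')): offset=3, physical=[p,A,C,D,p,F,G], logical=[D,p,F,G,p,A,C]
After op 11 (replace(5, 'c')): offset=3, physical=[p,c,C,D,p,F,G], logical=[D,p,F,G,p,c,C]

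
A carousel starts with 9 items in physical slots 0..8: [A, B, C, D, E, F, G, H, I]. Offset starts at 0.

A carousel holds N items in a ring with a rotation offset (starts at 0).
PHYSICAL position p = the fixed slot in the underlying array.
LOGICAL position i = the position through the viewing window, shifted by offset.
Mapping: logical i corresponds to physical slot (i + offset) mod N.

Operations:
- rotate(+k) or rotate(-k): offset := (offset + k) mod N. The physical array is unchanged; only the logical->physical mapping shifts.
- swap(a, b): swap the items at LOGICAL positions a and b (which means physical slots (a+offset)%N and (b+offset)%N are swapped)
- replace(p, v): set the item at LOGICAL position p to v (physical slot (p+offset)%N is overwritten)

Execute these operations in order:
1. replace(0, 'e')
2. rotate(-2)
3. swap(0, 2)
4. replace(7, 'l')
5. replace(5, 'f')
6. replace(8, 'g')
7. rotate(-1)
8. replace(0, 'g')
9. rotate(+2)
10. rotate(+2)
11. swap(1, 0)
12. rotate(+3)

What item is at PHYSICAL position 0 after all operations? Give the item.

Answer: H

Derivation:
After op 1 (replace(0, 'e')): offset=0, physical=[e,B,C,D,E,F,G,H,I], logical=[e,B,C,D,E,F,G,H,I]
After op 2 (rotate(-2)): offset=7, physical=[e,B,C,D,E,F,G,H,I], logical=[H,I,e,B,C,D,E,F,G]
After op 3 (swap(0, 2)): offset=7, physical=[H,B,C,D,E,F,G,e,I], logical=[e,I,H,B,C,D,E,F,G]
After op 4 (replace(7, 'l')): offset=7, physical=[H,B,C,D,E,l,G,e,I], logical=[e,I,H,B,C,D,E,l,G]
After op 5 (replace(5, 'f')): offset=7, physical=[H,B,C,f,E,l,G,e,I], logical=[e,I,H,B,C,f,E,l,G]
After op 6 (replace(8, 'g')): offset=7, physical=[H,B,C,f,E,l,g,e,I], logical=[e,I,H,B,C,f,E,l,g]
After op 7 (rotate(-1)): offset=6, physical=[H,B,C,f,E,l,g,e,I], logical=[g,e,I,H,B,C,f,E,l]
After op 8 (replace(0, 'g')): offset=6, physical=[H,B,C,f,E,l,g,e,I], logical=[g,e,I,H,B,C,f,E,l]
After op 9 (rotate(+2)): offset=8, physical=[H,B,C,f,E,l,g,e,I], logical=[I,H,B,C,f,E,l,g,e]
After op 10 (rotate(+2)): offset=1, physical=[H,B,C,f,E,l,g,e,I], logical=[B,C,f,E,l,g,e,I,H]
After op 11 (swap(1, 0)): offset=1, physical=[H,C,B,f,E,l,g,e,I], logical=[C,B,f,E,l,g,e,I,H]
After op 12 (rotate(+3)): offset=4, physical=[H,C,B,f,E,l,g,e,I], logical=[E,l,g,e,I,H,C,B,f]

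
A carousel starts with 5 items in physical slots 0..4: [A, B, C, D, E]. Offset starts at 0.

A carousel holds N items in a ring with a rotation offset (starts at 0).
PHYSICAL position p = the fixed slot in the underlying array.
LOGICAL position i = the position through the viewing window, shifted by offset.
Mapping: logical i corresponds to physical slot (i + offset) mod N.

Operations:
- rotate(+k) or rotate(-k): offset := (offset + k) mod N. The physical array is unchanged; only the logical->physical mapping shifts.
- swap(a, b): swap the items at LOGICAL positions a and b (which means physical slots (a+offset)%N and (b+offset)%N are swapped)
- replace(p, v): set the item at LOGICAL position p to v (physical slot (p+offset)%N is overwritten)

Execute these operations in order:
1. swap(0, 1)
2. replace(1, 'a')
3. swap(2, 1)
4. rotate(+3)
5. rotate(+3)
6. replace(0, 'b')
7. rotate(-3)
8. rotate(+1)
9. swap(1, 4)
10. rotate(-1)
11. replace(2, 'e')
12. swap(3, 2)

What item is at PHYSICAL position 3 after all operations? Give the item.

After op 1 (swap(0, 1)): offset=0, physical=[B,A,C,D,E], logical=[B,A,C,D,E]
After op 2 (replace(1, 'a')): offset=0, physical=[B,a,C,D,E], logical=[B,a,C,D,E]
After op 3 (swap(2, 1)): offset=0, physical=[B,C,a,D,E], logical=[B,C,a,D,E]
After op 4 (rotate(+3)): offset=3, physical=[B,C,a,D,E], logical=[D,E,B,C,a]
After op 5 (rotate(+3)): offset=1, physical=[B,C,a,D,E], logical=[C,a,D,E,B]
After op 6 (replace(0, 'b')): offset=1, physical=[B,b,a,D,E], logical=[b,a,D,E,B]
After op 7 (rotate(-3)): offset=3, physical=[B,b,a,D,E], logical=[D,E,B,b,a]
After op 8 (rotate(+1)): offset=4, physical=[B,b,a,D,E], logical=[E,B,b,a,D]
After op 9 (swap(1, 4)): offset=4, physical=[D,b,a,B,E], logical=[E,D,b,a,B]
After op 10 (rotate(-1)): offset=3, physical=[D,b,a,B,E], logical=[B,E,D,b,a]
After op 11 (replace(2, 'e')): offset=3, physical=[e,b,a,B,E], logical=[B,E,e,b,a]
After op 12 (swap(3, 2)): offset=3, physical=[b,e,a,B,E], logical=[B,E,b,e,a]

Answer: B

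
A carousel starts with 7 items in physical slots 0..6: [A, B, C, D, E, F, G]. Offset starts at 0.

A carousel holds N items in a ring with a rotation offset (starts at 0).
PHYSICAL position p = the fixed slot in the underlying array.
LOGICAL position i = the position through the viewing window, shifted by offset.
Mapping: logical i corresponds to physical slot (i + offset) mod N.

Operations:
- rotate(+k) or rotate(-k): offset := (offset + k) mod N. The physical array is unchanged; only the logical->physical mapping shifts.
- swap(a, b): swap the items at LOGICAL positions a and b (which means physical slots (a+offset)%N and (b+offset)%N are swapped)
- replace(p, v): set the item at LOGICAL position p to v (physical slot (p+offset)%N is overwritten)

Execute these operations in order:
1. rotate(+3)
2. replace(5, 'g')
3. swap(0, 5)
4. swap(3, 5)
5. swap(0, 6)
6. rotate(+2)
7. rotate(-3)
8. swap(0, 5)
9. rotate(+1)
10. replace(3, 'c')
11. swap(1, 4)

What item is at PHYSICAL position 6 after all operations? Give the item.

After op 1 (rotate(+3)): offset=3, physical=[A,B,C,D,E,F,G], logical=[D,E,F,G,A,B,C]
After op 2 (replace(5, 'g')): offset=3, physical=[A,g,C,D,E,F,G], logical=[D,E,F,G,A,g,C]
After op 3 (swap(0, 5)): offset=3, physical=[A,D,C,g,E,F,G], logical=[g,E,F,G,A,D,C]
After op 4 (swap(3, 5)): offset=3, physical=[A,G,C,g,E,F,D], logical=[g,E,F,D,A,G,C]
After op 5 (swap(0, 6)): offset=3, physical=[A,G,g,C,E,F,D], logical=[C,E,F,D,A,G,g]
After op 6 (rotate(+2)): offset=5, physical=[A,G,g,C,E,F,D], logical=[F,D,A,G,g,C,E]
After op 7 (rotate(-3)): offset=2, physical=[A,G,g,C,E,F,D], logical=[g,C,E,F,D,A,G]
After op 8 (swap(0, 5)): offset=2, physical=[g,G,A,C,E,F,D], logical=[A,C,E,F,D,g,G]
After op 9 (rotate(+1)): offset=3, physical=[g,G,A,C,E,F,D], logical=[C,E,F,D,g,G,A]
After op 10 (replace(3, 'c')): offset=3, physical=[g,G,A,C,E,F,c], logical=[C,E,F,c,g,G,A]
After op 11 (swap(1, 4)): offset=3, physical=[E,G,A,C,g,F,c], logical=[C,g,F,c,E,G,A]

Answer: c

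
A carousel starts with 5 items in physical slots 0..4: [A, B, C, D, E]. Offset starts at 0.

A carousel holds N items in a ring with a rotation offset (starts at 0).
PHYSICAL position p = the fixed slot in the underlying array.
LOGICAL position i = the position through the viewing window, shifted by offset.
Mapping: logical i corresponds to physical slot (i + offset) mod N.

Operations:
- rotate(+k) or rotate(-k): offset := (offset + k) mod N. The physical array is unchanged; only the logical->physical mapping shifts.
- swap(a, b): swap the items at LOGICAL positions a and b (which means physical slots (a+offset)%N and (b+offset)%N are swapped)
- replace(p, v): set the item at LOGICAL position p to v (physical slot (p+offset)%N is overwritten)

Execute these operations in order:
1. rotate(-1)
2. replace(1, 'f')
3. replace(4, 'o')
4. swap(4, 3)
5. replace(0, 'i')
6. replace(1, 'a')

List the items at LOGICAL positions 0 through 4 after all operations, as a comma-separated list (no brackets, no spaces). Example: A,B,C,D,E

Answer: i,a,B,o,C

Derivation:
After op 1 (rotate(-1)): offset=4, physical=[A,B,C,D,E], logical=[E,A,B,C,D]
After op 2 (replace(1, 'f')): offset=4, physical=[f,B,C,D,E], logical=[E,f,B,C,D]
After op 3 (replace(4, 'o')): offset=4, physical=[f,B,C,o,E], logical=[E,f,B,C,o]
After op 4 (swap(4, 3)): offset=4, physical=[f,B,o,C,E], logical=[E,f,B,o,C]
After op 5 (replace(0, 'i')): offset=4, physical=[f,B,o,C,i], logical=[i,f,B,o,C]
After op 6 (replace(1, 'a')): offset=4, physical=[a,B,o,C,i], logical=[i,a,B,o,C]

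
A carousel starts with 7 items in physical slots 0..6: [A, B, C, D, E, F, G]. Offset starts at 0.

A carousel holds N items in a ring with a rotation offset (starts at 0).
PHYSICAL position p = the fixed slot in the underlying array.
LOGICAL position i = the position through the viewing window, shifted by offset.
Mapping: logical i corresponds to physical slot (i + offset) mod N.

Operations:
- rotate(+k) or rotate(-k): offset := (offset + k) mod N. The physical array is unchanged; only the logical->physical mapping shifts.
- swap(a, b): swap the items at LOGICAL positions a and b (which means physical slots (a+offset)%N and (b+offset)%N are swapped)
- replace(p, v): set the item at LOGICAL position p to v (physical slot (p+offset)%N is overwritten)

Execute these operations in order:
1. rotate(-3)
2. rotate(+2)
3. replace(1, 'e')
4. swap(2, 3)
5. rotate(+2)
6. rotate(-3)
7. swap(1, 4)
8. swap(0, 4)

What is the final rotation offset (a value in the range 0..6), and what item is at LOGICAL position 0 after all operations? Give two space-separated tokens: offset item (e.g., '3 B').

After op 1 (rotate(-3)): offset=4, physical=[A,B,C,D,E,F,G], logical=[E,F,G,A,B,C,D]
After op 2 (rotate(+2)): offset=6, physical=[A,B,C,D,E,F,G], logical=[G,A,B,C,D,E,F]
After op 3 (replace(1, 'e')): offset=6, physical=[e,B,C,D,E,F,G], logical=[G,e,B,C,D,E,F]
After op 4 (swap(2, 3)): offset=6, physical=[e,C,B,D,E,F,G], logical=[G,e,C,B,D,E,F]
After op 5 (rotate(+2)): offset=1, physical=[e,C,B,D,E,F,G], logical=[C,B,D,E,F,G,e]
After op 6 (rotate(-3)): offset=5, physical=[e,C,B,D,E,F,G], logical=[F,G,e,C,B,D,E]
After op 7 (swap(1, 4)): offset=5, physical=[e,C,G,D,E,F,B], logical=[F,B,e,C,G,D,E]
After op 8 (swap(0, 4)): offset=5, physical=[e,C,F,D,E,G,B], logical=[G,B,e,C,F,D,E]

Answer: 5 G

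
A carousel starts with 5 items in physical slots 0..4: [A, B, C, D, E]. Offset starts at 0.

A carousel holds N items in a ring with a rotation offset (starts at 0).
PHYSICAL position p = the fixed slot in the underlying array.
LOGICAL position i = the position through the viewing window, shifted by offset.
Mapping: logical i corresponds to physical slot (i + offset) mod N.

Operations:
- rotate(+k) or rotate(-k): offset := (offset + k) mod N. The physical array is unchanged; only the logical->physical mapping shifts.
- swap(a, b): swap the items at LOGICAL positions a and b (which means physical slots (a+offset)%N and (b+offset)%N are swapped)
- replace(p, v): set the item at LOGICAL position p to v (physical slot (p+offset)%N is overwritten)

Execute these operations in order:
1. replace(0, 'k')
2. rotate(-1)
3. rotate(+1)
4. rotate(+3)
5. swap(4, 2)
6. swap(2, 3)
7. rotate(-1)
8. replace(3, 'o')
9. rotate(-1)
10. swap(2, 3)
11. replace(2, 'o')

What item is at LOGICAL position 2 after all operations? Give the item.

After op 1 (replace(0, 'k')): offset=0, physical=[k,B,C,D,E], logical=[k,B,C,D,E]
After op 2 (rotate(-1)): offset=4, physical=[k,B,C,D,E], logical=[E,k,B,C,D]
After op 3 (rotate(+1)): offset=0, physical=[k,B,C,D,E], logical=[k,B,C,D,E]
After op 4 (rotate(+3)): offset=3, physical=[k,B,C,D,E], logical=[D,E,k,B,C]
After op 5 (swap(4, 2)): offset=3, physical=[C,B,k,D,E], logical=[D,E,C,B,k]
After op 6 (swap(2, 3)): offset=3, physical=[B,C,k,D,E], logical=[D,E,B,C,k]
After op 7 (rotate(-1)): offset=2, physical=[B,C,k,D,E], logical=[k,D,E,B,C]
After op 8 (replace(3, 'o')): offset=2, physical=[o,C,k,D,E], logical=[k,D,E,o,C]
After op 9 (rotate(-1)): offset=1, physical=[o,C,k,D,E], logical=[C,k,D,E,o]
After op 10 (swap(2, 3)): offset=1, physical=[o,C,k,E,D], logical=[C,k,E,D,o]
After op 11 (replace(2, 'o')): offset=1, physical=[o,C,k,o,D], logical=[C,k,o,D,o]

Answer: o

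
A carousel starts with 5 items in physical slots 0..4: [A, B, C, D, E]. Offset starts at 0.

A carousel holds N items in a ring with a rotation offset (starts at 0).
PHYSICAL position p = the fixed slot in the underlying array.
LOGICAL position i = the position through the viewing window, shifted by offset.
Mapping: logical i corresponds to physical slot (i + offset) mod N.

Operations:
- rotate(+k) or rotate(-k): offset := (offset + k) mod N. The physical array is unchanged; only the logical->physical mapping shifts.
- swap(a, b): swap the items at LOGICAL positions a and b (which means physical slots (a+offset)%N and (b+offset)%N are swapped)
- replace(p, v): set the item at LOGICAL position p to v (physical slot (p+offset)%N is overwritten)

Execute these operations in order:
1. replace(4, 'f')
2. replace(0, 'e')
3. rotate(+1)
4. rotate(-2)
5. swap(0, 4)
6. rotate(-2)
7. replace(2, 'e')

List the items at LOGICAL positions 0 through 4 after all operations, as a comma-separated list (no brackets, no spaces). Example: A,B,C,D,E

Answer: C,f,e,e,B

Derivation:
After op 1 (replace(4, 'f')): offset=0, physical=[A,B,C,D,f], logical=[A,B,C,D,f]
After op 2 (replace(0, 'e')): offset=0, physical=[e,B,C,D,f], logical=[e,B,C,D,f]
After op 3 (rotate(+1)): offset=1, physical=[e,B,C,D,f], logical=[B,C,D,f,e]
After op 4 (rotate(-2)): offset=4, physical=[e,B,C,D,f], logical=[f,e,B,C,D]
After op 5 (swap(0, 4)): offset=4, physical=[e,B,C,f,D], logical=[D,e,B,C,f]
After op 6 (rotate(-2)): offset=2, physical=[e,B,C,f,D], logical=[C,f,D,e,B]
After op 7 (replace(2, 'e')): offset=2, physical=[e,B,C,f,e], logical=[C,f,e,e,B]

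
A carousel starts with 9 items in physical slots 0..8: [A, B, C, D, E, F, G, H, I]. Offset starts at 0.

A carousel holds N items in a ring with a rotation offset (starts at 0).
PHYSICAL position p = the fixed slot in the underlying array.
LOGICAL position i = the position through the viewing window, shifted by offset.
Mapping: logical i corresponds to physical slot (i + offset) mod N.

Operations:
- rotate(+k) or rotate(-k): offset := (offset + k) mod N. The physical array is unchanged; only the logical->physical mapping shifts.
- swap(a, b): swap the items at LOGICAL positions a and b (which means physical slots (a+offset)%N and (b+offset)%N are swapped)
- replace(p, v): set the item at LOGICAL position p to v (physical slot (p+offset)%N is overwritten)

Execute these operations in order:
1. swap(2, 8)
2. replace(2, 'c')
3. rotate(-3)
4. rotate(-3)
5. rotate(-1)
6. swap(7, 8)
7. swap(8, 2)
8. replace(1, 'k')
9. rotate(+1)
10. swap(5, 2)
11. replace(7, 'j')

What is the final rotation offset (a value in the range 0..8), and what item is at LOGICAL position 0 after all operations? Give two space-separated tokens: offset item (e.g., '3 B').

Answer: 3 k

Derivation:
After op 1 (swap(2, 8)): offset=0, physical=[A,B,I,D,E,F,G,H,C], logical=[A,B,I,D,E,F,G,H,C]
After op 2 (replace(2, 'c')): offset=0, physical=[A,B,c,D,E,F,G,H,C], logical=[A,B,c,D,E,F,G,H,C]
After op 3 (rotate(-3)): offset=6, physical=[A,B,c,D,E,F,G,H,C], logical=[G,H,C,A,B,c,D,E,F]
After op 4 (rotate(-3)): offset=3, physical=[A,B,c,D,E,F,G,H,C], logical=[D,E,F,G,H,C,A,B,c]
After op 5 (rotate(-1)): offset=2, physical=[A,B,c,D,E,F,G,H,C], logical=[c,D,E,F,G,H,C,A,B]
After op 6 (swap(7, 8)): offset=2, physical=[B,A,c,D,E,F,G,H,C], logical=[c,D,E,F,G,H,C,B,A]
After op 7 (swap(8, 2)): offset=2, physical=[B,E,c,D,A,F,G,H,C], logical=[c,D,A,F,G,H,C,B,E]
After op 8 (replace(1, 'k')): offset=2, physical=[B,E,c,k,A,F,G,H,C], logical=[c,k,A,F,G,H,C,B,E]
After op 9 (rotate(+1)): offset=3, physical=[B,E,c,k,A,F,G,H,C], logical=[k,A,F,G,H,C,B,E,c]
After op 10 (swap(5, 2)): offset=3, physical=[B,E,c,k,A,C,G,H,F], logical=[k,A,C,G,H,F,B,E,c]
After op 11 (replace(7, 'j')): offset=3, physical=[B,j,c,k,A,C,G,H,F], logical=[k,A,C,G,H,F,B,j,c]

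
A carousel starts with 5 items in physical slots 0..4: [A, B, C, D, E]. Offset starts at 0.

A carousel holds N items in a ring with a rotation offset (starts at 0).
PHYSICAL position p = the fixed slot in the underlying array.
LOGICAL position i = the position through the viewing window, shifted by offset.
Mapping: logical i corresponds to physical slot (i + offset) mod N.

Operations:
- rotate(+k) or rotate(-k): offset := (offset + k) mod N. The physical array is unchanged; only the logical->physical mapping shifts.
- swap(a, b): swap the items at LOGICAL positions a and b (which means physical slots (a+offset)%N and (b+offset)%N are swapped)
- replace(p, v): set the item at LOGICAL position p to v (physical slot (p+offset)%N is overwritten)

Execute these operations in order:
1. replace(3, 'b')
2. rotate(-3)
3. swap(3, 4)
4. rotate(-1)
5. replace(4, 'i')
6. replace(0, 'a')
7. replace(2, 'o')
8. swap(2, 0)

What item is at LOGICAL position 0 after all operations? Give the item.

After op 1 (replace(3, 'b')): offset=0, physical=[A,B,C,b,E], logical=[A,B,C,b,E]
After op 2 (rotate(-3)): offset=2, physical=[A,B,C,b,E], logical=[C,b,E,A,B]
After op 3 (swap(3, 4)): offset=2, physical=[B,A,C,b,E], logical=[C,b,E,B,A]
After op 4 (rotate(-1)): offset=1, physical=[B,A,C,b,E], logical=[A,C,b,E,B]
After op 5 (replace(4, 'i')): offset=1, physical=[i,A,C,b,E], logical=[A,C,b,E,i]
After op 6 (replace(0, 'a')): offset=1, physical=[i,a,C,b,E], logical=[a,C,b,E,i]
After op 7 (replace(2, 'o')): offset=1, physical=[i,a,C,o,E], logical=[a,C,o,E,i]
After op 8 (swap(2, 0)): offset=1, physical=[i,o,C,a,E], logical=[o,C,a,E,i]

Answer: o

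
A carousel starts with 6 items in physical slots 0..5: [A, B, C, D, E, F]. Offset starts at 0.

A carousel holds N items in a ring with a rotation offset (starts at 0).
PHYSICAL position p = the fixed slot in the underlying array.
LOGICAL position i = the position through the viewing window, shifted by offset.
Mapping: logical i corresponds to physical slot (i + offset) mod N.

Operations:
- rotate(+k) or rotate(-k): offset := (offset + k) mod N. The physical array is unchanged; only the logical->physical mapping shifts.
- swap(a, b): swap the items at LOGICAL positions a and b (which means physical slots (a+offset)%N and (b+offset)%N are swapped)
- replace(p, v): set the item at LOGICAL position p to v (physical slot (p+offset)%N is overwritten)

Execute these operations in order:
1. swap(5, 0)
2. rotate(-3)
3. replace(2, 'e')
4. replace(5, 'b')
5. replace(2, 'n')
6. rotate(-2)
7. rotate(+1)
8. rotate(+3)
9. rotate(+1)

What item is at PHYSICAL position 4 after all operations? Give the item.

Answer: E

Derivation:
After op 1 (swap(5, 0)): offset=0, physical=[F,B,C,D,E,A], logical=[F,B,C,D,E,A]
After op 2 (rotate(-3)): offset=3, physical=[F,B,C,D,E,A], logical=[D,E,A,F,B,C]
After op 3 (replace(2, 'e')): offset=3, physical=[F,B,C,D,E,e], logical=[D,E,e,F,B,C]
After op 4 (replace(5, 'b')): offset=3, physical=[F,B,b,D,E,e], logical=[D,E,e,F,B,b]
After op 5 (replace(2, 'n')): offset=3, physical=[F,B,b,D,E,n], logical=[D,E,n,F,B,b]
After op 6 (rotate(-2)): offset=1, physical=[F,B,b,D,E,n], logical=[B,b,D,E,n,F]
After op 7 (rotate(+1)): offset=2, physical=[F,B,b,D,E,n], logical=[b,D,E,n,F,B]
After op 8 (rotate(+3)): offset=5, physical=[F,B,b,D,E,n], logical=[n,F,B,b,D,E]
After op 9 (rotate(+1)): offset=0, physical=[F,B,b,D,E,n], logical=[F,B,b,D,E,n]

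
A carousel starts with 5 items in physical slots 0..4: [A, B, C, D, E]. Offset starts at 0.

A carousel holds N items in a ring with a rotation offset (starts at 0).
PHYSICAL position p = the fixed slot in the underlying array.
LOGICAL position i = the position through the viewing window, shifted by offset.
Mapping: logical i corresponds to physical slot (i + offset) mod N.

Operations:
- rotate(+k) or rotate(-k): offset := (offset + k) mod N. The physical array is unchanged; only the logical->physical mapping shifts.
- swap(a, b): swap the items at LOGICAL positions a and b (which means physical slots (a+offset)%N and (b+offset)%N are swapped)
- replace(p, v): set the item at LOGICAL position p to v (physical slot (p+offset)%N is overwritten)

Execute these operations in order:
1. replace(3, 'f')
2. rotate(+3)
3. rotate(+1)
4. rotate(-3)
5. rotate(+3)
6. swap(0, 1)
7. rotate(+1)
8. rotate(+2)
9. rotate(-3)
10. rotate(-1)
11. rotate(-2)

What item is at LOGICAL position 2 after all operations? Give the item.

After op 1 (replace(3, 'f')): offset=0, physical=[A,B,C,f,E], logical=[A,B,C,f,E]
After op 2 (rotate(+3)): offset=3, physical=[A,B,C,f,E], logical=[f,E,A,B,C]
After op 3 (rotate(+1)): offset=4, physical=[A,B,C,f,E], logical=[E,A,B,C,f]
After op 4 (rotate(-3)): offset=1, physical=[A,B,C,f,E], logical=[B,C,f,E,A]
After op 5 (rotate(+3)): offset=4, physical=[A,B,C,f,E], logical=[E,A,B,C,f]
After op 6 (swap(0, 1)): offset=4, physical=[E,B,C,f,A], logical=[A,E,B,C,f]
After op 7 (rotate(+1)): offset=0, physical=[E,B,C,f,A], logical=[E,B,C,f,A]
After op 8 (rotate(+2)): offset=2, physical=[E,B,C,f,A], logical=[C,f,A,E,B]
After op 9 (rotate(-3)): offset=4, physical=[E,B,C,f,A], logical=[A,E,B,C,f]
After op 10 (rotate(-1)): offset=3, physical=[E,B,C,f,A], logical=[f,A,E,B,C]
After op 11 (rotate(-2)): offset=1, physical=[E,B,C,f,A], logical=[B,C,f,A,E]

Answer: f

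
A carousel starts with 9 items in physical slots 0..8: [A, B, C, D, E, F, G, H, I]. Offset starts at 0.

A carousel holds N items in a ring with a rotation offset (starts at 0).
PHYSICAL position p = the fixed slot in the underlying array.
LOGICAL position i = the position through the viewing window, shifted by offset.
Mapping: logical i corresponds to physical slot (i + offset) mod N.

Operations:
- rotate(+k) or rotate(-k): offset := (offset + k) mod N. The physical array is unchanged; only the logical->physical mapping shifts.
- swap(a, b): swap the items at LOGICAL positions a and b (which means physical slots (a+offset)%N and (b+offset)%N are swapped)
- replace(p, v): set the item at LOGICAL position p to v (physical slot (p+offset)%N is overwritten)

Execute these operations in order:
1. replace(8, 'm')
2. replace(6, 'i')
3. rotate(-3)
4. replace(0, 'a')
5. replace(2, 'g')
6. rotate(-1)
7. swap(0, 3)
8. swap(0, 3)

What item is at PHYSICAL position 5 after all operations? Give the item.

Answer: F

Derivation:
After op 1 (replace(8, 'm')): offset=0, physical=[A,B,C,D,E,F,G,H,m], logical=[A,B,C,D,E,F,G,H,m]
After op 2 (replace(6, 'i')): offset=0, physical=[A,B,C,D,E,F,i,H,m], logical=[A,B,C,D,E,F,i,H,m]
After op 3 (rotate(-3)): offset=6, physical=[A,B,C,D,E,F,i,H,m], logical=[i,H,m,A,B,C,D,E,F]
After op 4 (replace(0, 'a')): offset=6, physical=[A,B,C,D,E,F,a,H,m], logical=[a,H,m,A,B,C,D,E,F]
After op 5 (replace(2, 'g')): offset=6, physical=[A,B,C,D,E,F,a,H,g], logical=[a,H,g,A,B,C,D,E,F]
After op 6 (rotate(-1)): offset=5, physical=[A,B,C,D,E,F,a,H,g], logical=[F,a,H,g,A,B,C,D,E]
After op 7 (swap(0, 3)): offset=5, physical=[A,B,C,D,E,g,a,H,F], logical=[g,a,H,F,A,B,C,D,E]
After op 8 (swap(0, 3)): offset=5, physical=[A,B,C,D,E,F,a,H,g], logical=[F,a,H,g,A,B,C,D,E]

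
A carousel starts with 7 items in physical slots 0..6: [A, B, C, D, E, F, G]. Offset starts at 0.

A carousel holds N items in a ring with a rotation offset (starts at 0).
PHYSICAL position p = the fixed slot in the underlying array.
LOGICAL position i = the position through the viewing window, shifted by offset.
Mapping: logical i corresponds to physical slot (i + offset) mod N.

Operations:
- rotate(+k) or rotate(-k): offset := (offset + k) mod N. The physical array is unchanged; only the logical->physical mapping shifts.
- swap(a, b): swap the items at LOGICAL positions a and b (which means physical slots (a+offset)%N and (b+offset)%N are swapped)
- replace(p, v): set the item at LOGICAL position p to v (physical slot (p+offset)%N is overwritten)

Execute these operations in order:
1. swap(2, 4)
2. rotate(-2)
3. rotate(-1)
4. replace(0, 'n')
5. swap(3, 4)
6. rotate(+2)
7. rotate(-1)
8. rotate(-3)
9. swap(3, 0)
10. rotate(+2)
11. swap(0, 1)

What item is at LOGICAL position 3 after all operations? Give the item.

Answer: B

Derivation:
After op 1 (swap(2, 4)): offset=0, physical=[A,B,E,D,C,F,G], logical=[A,B,E,D,C,F,G]
After op 2 (rotate(-2)): offset=5, physical=[A,B,E,D,C,F,G], logical=[F,G,A,B,E,D,C]
After op 3 (rotate(-1)): offset=4, physical=[A,B,E,D,C,F,G], logical=[C,F,G,A,B,E,D]
After op 4 (replace(0, 'n')): offset=4, physical=[A,B,E,D,n,F,G], logical=[n,F,G,A,B,E,D]
After op 5 (swap(3, 4)): offset=4, physical=[B,A,E,D,n,F,G], logical=[n,F,G,B,A,E,D]
After op 6 (rotate(+2)): offset=6, physical=[B,A,E,D,n,F,G], logical=[G,B,A,E,D,n,F]
After op 7 (rotate(-1)): offset=5, physical=[B,A,E,D,n,F,G], logical=[F,G,B,A,E,D,n]
After op 8 (rotate(-3)): offset=2, physical=[B,A,E,D,n,F,G], logical=[E,D,n,F,G,B,A]
After op 9 (swap(3, 0)): offset=2, physical=[B,A,F,D,n,E,G], logical=[F,D,n,E,G,B,A]
After op 10 (rotate(+2)): offset=4, physical=[B,A,F,D,n,E,G], logical=[n,E,G,B,A,F,D]
After op 11 (swap(0, 1)): offset=4, physical=[B,A,F,D,E,n,G], logical=[E,n,G,B,A,F,D]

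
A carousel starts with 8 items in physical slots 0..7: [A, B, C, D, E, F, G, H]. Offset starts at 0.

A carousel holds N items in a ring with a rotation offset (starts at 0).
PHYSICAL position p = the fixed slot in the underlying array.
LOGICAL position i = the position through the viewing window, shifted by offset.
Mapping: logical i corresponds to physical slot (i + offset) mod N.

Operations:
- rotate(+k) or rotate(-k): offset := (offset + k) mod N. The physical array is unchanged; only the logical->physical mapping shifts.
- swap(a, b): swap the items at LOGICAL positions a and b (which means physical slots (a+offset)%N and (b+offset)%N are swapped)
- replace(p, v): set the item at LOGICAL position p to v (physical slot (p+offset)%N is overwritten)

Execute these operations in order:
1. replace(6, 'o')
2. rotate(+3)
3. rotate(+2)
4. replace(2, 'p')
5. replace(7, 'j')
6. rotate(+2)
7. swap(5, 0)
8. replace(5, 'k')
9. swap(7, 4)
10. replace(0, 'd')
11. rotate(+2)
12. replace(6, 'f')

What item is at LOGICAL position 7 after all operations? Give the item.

Answer: A

Derivation:
After op 1 (replace(6, 'o')): offset=0, physical=[A,B,C,D,E,F,o,H], logical=[A,B,C,D,E,F,o,H]
After op 2 (rotate(+3)): offset=3, physical=[A,B,C,D,E,F,o,H], logical=[D,E,F,o,H,A,B,C]
After op 3 (rotate(+2)): offset=5, physical=[A,B,C,D,E,F,o,H], logical=[F,o,H,A,B,C,D,E]
After op 4 (replace(2, 'p')): offset=5, physical=[A,B,C,D,E,F,o,p], logical=[F,o,p,A,B,C,D,E]
After op 5 (replace(7, 'j')): offset=5, physical=[A,B,C,D,j,F,o,p], logical=[F,o,p,A,B,C,D,j]
After op 6 (rotate(+2)): offset=7, physical=[A,B,C,D,j,F,o,p], logical=[p,A,B,C,D,j,F,o]
After op 7 (swap(5, 0)): offset=7, physical=[A,B,C,D,p,F,o,j], logical=[j,A,B,C,D,p,F,o]
After op 8 (replace(5, 'k')): offset=7, physical=[A,B,C,D,k,F,o,j], logical=[j,A,B,C,D,k,F,o]
After op 9 (swap(7, 4)): offset=7, physical=[A,B,C,o,k,F,D,j], logical=[j,A,B,C,o,k,F,D]
After op 10 (replace(0, 'd')): offset=7, physical=[A,B,C,o,k,F,D,d], logical=[d,A,B,C,o,k,F,D]
After op 11 (rotate(+2)): offset=1, physical=[A,B,C,o,k,F,D,d], logical=[B,C,o,k,F,D,d,A]
After op 12 (replace(6, 'f')): offset=1, physical=[A,B,C,o,k,F,D,f], logical=[B,C,o,k,F,D,f,A]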